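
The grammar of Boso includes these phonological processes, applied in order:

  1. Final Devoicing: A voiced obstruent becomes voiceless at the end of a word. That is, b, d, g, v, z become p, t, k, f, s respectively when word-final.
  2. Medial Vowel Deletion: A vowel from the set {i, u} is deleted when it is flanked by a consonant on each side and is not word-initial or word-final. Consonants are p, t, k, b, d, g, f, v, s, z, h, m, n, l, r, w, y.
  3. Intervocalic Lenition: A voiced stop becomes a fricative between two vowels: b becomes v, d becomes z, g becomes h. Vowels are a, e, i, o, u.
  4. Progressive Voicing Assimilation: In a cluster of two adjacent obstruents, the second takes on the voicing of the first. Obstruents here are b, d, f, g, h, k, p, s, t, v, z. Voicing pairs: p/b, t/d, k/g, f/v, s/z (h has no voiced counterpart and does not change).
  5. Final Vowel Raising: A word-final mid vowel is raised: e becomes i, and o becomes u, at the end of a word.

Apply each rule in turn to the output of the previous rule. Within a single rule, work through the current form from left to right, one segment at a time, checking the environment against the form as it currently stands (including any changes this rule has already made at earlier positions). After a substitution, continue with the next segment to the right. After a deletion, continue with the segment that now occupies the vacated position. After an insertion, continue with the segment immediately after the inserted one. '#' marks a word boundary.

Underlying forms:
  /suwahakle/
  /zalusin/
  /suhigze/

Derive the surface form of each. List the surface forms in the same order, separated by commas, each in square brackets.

/suwahakle/:
  1 Final Devoicing: no change — [suwahakle]
  2 Medial Vowel Deletion: [suwahakle] → [swahakle]
  3 Intervocalic Lenition: no change — [swahakle]
  4 Progressive Voicing Assimilation: no change — [swahakle]
  5 Final Vowel Raising: [swahakle] → [swahakli]
/zalusin/:
  1 Final Devoicing: no change — [zalusin]
  2 Medial Vowel Deletion: [zalusin] → [zalsn]
  3 Intervocalic Lenition: no change — [zalsn]
  4 Progressive Voicing Assimilation: no change — [zalsn]
  5 Final Vowel Raising: no change — [zalsn]
/suhigze/:
  1 Final Devoicing: no change — [suhigze]
  2 Medial Vowel Deletion: [suhigze] → [shgze]
  3 Intervocalic Lenition: no change — [shgze]
  4 Progressive Voicing Assimilation: [shgze] → [shkse]
  5 Final Vowel Raising: [shkse] → [shksi]

[swahakli], [zalsn], [shksi]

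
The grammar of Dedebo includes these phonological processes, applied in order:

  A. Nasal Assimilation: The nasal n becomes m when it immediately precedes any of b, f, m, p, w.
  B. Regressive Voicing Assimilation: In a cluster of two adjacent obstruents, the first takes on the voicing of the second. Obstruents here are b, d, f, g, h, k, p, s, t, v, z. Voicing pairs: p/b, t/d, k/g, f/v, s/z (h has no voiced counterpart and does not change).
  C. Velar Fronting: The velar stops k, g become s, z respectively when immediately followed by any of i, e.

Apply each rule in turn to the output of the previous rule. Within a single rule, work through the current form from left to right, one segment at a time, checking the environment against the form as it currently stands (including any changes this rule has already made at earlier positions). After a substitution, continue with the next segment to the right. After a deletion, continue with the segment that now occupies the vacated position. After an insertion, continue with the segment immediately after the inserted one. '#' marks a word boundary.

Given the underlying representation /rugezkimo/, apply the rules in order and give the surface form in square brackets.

A Nasal Assimilation: no change — [rugezkimo]
B Regressive Voicing Assimilation: [rugezkimo] → [rugeskimo]
C Velar Fronting: [rugeskimo] → [ruzessimo]

[ruzessimo]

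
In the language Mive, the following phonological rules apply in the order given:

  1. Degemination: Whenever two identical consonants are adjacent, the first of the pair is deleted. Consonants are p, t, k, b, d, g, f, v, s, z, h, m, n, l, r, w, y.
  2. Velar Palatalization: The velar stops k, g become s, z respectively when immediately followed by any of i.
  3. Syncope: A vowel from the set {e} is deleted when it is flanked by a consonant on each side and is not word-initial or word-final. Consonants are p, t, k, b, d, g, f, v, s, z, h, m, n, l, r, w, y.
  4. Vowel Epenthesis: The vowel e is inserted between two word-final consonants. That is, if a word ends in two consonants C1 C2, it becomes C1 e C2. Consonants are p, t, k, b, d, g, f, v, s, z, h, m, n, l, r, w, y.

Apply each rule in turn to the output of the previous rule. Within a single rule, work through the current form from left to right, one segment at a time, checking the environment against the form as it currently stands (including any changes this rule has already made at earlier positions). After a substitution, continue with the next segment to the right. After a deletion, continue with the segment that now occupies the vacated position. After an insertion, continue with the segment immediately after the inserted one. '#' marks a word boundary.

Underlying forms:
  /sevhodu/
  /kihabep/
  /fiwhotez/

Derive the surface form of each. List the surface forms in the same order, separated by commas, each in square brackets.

[svhodu], [sihabep], [fiwhotez]

/sevhodu/:
  1 Degemination: no change — [sevhodu]
  2 Velar Palatalization: no change — [sevhodu]
  3 Syncope: [sevhodu] → [svhodu]
  4 Vowel Epenthesis: no change — [svhodu]
/kihabep/:
  1 Degemination: no change — [kihabep]
  2 Velar Palatalization: [kihabep] → [sihabep]
  3 Syncope: [sihabep] → [sihabp]
  4 Vowel Epenthesis: [sihabp] → [sihabep]
/fiwhotez/:
  1 Degemination: no change — [fiwhotez]
  2 Velar Palatalization: no change — [fiwhotez]
  3 Syncope: [fiwhotez] → [fiwhotz]
  4 Vowel Epenthesis: [fiwhotz] → [fiwhotez]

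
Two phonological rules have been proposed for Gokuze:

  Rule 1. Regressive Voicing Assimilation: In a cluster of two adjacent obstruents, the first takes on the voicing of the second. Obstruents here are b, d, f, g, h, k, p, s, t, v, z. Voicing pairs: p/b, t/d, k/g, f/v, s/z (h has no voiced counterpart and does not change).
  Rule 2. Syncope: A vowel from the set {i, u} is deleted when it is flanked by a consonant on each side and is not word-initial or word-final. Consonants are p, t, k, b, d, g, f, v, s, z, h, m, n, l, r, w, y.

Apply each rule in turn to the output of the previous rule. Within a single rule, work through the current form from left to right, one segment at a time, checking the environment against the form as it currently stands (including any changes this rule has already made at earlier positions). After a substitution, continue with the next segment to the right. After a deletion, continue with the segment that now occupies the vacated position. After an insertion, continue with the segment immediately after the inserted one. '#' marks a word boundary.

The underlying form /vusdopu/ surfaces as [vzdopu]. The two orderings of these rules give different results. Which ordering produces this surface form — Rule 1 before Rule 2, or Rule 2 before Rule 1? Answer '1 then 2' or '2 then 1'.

Order 1 then 2:
  1 Regressive Voicing Assimilation: [vusdopu] → [vuzdopu]
  2 Syncope: [vuzdopu] → [vzdopu]
  result: [vzdopu]
Order 2 then 1:
  2 Syncope: [vusdopu] → [vsdopu]
  1 Regressive Voicing Assimilation: [vsdopu] → [fzdopu]
  result: [fzdopu]

1 then 2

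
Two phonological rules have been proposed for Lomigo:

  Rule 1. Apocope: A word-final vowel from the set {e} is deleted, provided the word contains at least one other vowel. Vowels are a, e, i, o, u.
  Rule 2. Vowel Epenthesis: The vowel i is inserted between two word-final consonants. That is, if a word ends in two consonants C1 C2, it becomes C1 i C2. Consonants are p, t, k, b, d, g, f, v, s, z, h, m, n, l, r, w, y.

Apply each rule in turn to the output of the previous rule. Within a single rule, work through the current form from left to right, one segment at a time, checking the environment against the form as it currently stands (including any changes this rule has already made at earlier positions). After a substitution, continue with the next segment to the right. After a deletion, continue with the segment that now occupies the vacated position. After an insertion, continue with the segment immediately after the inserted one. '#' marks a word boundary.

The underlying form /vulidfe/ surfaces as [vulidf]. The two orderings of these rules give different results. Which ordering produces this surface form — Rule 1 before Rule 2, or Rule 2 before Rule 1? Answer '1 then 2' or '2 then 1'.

2 then 1

Order 1 then 2:
  1 Apocope: [vulidfe] → [vulidf]
  2 Vowel Epenthesis: [vulidf] → [vulidif]
  result: [vulidif]
Order 2 then 1:
  2 Vowel Epenthesis: no change — [vulidfe]
  1 Apocope: [vulidfe] → [vulidf]
  result: [vulidf]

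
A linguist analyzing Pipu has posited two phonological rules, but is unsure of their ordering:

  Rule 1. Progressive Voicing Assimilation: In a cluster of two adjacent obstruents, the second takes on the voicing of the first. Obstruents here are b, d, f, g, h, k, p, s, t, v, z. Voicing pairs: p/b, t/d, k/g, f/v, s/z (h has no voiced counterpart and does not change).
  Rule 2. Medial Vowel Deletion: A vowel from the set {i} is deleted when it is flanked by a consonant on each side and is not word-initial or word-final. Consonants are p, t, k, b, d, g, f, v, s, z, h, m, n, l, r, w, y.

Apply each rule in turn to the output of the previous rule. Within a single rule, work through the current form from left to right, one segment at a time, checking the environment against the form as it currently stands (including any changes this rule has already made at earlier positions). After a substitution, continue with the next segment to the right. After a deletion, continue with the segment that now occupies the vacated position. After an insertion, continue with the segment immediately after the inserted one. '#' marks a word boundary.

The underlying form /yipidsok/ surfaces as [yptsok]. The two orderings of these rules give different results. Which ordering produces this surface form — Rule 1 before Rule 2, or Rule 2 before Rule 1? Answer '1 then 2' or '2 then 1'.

Order 1 then 2:
  1 Progressive Voicing Assimilation: [yipidsok] → [yipidzok]
  2 Medial Vowel Deletion: [yipidzok] → [ypdzok]
  result: [ypdzok]
Order 2 then 1:
  2 Medial Vowel Deletion: [yipidsok] → [ypdsok]
  1 Progressive Voicing Assimilation: [ypdsok] → [yptsok]
  result: [yptsok]

2 then 1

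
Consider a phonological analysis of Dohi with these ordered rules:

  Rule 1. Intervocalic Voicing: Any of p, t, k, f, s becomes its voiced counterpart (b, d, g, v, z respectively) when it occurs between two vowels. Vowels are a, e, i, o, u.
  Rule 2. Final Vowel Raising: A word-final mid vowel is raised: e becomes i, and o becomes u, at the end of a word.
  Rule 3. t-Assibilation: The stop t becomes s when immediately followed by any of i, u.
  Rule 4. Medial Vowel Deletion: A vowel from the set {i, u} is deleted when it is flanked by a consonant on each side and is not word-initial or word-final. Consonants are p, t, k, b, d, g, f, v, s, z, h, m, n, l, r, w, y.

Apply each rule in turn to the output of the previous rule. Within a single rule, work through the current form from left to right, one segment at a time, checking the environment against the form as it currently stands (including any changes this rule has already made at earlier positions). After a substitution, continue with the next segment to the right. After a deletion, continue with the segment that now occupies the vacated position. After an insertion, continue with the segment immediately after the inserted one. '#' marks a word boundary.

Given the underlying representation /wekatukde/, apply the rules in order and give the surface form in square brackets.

[wegadkdi]

Rule 1 Intervocalic Voicing: [wekatukde] → [wegadukde]
Rule 2 Final Vowel Raising: [wegadukde] → [wegadukdi]
Rule 3 t-Assibilation: no change — [wegadukdi]
Rule 4 Medial Vowel Deletion: [wegadukdi] → [wegadkdi]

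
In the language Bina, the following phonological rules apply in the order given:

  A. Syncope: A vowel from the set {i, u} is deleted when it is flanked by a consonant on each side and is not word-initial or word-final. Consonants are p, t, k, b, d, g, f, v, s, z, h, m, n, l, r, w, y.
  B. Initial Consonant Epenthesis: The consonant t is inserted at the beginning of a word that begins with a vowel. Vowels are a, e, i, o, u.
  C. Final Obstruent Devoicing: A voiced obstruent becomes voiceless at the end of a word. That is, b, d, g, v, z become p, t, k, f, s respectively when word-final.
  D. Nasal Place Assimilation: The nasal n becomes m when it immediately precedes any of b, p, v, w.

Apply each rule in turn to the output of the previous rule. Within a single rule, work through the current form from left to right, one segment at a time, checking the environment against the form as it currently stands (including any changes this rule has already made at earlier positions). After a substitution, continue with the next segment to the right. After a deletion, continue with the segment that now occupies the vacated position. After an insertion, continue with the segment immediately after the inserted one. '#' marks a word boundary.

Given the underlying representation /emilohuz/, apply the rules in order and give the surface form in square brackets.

[temlohs]

A Syncope: [emilohuz] → [emlohz]
B Initial Consonant Epenthesis: [emlohz] → [temlohz]
C Final Obstruent Devoicing: [temlohz] → [temlohs]
D Nasal Place Assimilation: no change — [temlohs]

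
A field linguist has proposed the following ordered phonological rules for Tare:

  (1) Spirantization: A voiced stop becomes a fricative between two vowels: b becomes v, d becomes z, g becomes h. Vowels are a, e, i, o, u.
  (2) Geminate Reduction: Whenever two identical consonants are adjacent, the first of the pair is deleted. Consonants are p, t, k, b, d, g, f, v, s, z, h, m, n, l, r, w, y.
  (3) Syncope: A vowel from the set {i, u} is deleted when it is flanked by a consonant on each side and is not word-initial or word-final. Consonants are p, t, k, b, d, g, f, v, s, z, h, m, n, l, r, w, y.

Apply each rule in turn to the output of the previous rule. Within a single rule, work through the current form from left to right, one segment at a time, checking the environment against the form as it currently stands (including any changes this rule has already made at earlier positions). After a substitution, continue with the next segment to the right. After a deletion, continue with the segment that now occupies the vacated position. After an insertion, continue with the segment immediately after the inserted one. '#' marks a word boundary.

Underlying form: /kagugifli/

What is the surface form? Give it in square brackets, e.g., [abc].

(1) Spirantization: [kagugifli] → [kahuhifli]
(2) Geminate Reduction: no change — [kahuhifli]
(3) Syncope: [kahuhifli] → [kahhfli]

[kahhfli]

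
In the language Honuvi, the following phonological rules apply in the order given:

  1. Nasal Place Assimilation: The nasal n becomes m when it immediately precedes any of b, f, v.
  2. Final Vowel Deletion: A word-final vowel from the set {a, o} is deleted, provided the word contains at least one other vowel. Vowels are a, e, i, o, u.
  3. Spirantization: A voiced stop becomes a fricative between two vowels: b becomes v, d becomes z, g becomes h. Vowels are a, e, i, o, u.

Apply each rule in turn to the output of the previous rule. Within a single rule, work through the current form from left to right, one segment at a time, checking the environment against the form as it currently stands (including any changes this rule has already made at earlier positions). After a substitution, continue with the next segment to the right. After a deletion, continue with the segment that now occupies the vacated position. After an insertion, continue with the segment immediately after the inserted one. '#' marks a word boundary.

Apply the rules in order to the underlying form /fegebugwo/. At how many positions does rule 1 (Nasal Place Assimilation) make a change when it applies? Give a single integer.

1 Nasal Place Assimilation: no change — [fegebugwo]
2 Final Vowel Deletion: [fegebugwo] → [fegebugw]
3 Spirantization: [fegebugw] → [fehevugw]
Rule 1 changed 0 position(s).

0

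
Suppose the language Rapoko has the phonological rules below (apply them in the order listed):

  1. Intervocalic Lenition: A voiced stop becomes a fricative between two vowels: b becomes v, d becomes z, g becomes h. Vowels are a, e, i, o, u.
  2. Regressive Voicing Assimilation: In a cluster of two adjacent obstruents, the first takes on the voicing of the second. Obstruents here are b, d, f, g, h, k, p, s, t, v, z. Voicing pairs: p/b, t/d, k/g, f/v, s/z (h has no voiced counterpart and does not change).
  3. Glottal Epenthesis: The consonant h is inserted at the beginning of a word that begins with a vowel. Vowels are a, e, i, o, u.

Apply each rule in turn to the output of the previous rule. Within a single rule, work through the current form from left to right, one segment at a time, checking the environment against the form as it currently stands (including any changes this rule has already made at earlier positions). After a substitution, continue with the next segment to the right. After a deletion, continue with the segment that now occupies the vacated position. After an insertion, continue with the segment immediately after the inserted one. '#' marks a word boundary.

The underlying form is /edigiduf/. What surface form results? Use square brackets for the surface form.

1 Intervocalic Lenition: [edigiduf] → [ezihizuf]
2 Regressive Voicing Assimilation: no change — [ezihizuf]
3 Glottal Epenthesis: [ezihizuf] → [hezihizuf]

[hezihizuf]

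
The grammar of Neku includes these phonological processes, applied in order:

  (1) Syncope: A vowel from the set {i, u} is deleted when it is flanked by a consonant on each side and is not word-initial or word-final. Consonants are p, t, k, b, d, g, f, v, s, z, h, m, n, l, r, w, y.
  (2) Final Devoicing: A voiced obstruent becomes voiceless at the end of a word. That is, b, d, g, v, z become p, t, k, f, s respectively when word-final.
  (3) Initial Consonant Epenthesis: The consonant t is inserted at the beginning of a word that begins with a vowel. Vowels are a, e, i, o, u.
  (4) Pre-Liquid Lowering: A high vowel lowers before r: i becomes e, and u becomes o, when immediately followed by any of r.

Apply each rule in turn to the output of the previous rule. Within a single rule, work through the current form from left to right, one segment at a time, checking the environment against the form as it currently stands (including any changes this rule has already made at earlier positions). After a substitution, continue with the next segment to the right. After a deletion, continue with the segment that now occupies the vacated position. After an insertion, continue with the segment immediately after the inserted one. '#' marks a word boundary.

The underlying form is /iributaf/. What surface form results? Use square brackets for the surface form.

(1) Syncope: [iributaf] → [irbtaf]
(2) Final Devoicing: no change — [irbtaf]
(3) Initial Consonant Epenthesis: [irbtaf] → [tirbtaf]
(4) Pre-Liquid Lowering: [tirbtaf] → [terbtaf]

[terbtaf]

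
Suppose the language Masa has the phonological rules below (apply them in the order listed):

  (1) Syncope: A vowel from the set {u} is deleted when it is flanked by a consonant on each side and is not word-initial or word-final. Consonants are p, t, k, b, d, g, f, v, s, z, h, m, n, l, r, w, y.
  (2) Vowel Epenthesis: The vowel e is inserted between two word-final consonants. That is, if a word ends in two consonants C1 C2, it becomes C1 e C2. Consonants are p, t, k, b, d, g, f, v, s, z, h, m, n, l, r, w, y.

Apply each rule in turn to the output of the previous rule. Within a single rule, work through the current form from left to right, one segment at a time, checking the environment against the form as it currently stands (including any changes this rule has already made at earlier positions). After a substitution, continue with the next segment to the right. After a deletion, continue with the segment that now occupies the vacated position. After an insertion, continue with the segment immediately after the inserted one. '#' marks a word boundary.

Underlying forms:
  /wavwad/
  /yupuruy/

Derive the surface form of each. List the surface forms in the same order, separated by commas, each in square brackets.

/wavwad/:
  (1) Syncope: no change — [wavwad]
  (2) Vowel Epenthesis: no change — [wavwad]
/yupuruy/:
  (1) Syncope: [yupuruy] → [ypry]
  (2) Vowel Epenthesis: [ypry] → [yprey]

[wavwad], [yprey]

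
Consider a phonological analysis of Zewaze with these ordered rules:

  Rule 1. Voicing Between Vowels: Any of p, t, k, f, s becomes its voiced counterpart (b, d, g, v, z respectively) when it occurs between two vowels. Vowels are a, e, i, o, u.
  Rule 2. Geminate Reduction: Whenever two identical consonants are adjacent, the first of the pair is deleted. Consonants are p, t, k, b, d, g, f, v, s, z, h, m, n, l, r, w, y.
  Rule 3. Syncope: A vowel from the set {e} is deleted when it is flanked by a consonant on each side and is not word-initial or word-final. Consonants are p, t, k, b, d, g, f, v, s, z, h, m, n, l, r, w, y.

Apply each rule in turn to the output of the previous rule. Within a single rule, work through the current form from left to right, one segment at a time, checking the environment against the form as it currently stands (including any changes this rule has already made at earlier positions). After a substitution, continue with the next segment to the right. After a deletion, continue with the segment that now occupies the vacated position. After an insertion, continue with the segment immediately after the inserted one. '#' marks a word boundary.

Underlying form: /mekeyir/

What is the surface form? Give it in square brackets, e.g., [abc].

[mgyir]

Rule 1 Voicing Between Vowels: [mekeyir] → [megeyir]
Rule 2 Geminate Reduction: no change — [megeyir]
Rule 3 Syncope: [megeyir] → [mgyir]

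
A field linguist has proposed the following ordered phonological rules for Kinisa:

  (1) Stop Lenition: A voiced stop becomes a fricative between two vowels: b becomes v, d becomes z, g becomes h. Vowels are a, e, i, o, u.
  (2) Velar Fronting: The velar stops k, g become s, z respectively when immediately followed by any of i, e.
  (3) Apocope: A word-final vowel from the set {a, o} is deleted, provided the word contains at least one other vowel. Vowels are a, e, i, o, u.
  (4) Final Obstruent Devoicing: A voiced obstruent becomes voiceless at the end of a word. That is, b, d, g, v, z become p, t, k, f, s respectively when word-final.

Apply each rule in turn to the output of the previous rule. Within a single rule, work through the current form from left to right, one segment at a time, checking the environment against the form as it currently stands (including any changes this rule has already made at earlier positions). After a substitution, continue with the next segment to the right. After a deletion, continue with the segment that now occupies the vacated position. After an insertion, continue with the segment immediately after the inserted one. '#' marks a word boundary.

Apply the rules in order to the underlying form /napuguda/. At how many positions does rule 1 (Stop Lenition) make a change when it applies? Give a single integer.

(1) Stop Lenition: [napuguda] → [napuhuza]
(2) Velar Fronting: no change — [napuhuza]
(3) Apocope: [napuhuza] → [napuhuz]
(4) Final Obstruent Devoicing: [napuhuz] → [napuhus]
Rule 1 changed 2 position(s).

2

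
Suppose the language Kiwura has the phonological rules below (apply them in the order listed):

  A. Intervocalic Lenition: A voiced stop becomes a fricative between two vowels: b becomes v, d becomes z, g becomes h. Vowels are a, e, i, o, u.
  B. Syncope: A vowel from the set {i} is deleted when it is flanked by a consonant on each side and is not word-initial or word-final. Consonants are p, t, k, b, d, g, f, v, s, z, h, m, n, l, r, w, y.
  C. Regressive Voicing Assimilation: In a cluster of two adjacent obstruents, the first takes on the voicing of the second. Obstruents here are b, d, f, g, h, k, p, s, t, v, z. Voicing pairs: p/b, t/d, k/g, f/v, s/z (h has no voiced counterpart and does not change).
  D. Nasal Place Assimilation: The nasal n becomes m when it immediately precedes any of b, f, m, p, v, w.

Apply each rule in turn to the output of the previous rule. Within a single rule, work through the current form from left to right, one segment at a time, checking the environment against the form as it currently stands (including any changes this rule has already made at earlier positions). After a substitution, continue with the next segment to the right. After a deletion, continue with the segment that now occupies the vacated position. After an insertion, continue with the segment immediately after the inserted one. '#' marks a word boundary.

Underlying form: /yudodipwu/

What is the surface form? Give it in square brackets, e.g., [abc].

[yuzospwu]

A Intervocalic Lenition: [yudodipwu] → [yuzozipwu]
B Syncope: [yuzozipwu] → [yuzozpwu]
C Regressive Voicing Assimilation: [yuzozpwu] → [yuzospwu]
D Nasal Place Assimilation: no change — [yuzospwu]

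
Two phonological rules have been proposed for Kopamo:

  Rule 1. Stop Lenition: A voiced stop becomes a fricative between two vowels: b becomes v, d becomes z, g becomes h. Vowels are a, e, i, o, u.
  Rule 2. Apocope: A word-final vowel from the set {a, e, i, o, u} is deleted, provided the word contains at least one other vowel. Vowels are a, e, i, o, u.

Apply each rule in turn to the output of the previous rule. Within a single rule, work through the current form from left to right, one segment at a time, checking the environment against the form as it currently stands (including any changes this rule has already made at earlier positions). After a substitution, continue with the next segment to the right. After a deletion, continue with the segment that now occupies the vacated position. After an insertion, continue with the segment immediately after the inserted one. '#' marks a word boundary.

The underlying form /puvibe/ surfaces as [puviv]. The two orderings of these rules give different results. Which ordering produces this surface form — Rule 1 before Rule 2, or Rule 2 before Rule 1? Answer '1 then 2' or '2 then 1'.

1 then 2

Order 1 then 2:
  1 Stop Lenition: [puvibe] → [puvive]
  2 Apocope: [puvive] → [puviv]
  result: [puviv]
Order 2 then 1:
  2 Apocope: [puvibe] → [puvib]
  1 Stop Lenition: no change — [puvib]
  result: [puvib]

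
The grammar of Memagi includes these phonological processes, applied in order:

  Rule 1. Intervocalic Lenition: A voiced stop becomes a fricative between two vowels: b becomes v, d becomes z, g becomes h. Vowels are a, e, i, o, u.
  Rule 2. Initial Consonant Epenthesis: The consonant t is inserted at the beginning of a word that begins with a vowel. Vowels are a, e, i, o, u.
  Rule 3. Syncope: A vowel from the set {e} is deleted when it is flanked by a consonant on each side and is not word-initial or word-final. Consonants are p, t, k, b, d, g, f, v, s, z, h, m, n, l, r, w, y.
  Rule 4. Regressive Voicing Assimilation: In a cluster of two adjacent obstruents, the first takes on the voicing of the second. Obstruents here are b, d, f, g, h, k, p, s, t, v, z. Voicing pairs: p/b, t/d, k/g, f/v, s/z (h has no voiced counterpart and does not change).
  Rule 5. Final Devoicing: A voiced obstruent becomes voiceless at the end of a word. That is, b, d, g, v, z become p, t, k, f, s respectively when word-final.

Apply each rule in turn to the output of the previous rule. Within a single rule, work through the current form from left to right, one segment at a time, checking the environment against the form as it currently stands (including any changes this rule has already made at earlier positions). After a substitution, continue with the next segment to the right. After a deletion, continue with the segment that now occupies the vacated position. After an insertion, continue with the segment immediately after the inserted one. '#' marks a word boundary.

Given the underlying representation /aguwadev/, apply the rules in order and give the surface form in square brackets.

[tahuwazf]

Rule 1 Intervocalic Lenition: [aguwadev] → [ahuwazev]
Rule 2 Initial Consonant Epenthesis: [ahuwazev] → [tahuwazev]
Rule 3 Syncope: [tahuwazev] → [tahuwazv]
Rule 4 Regressive Voicing Assimilation: no change — [tahuwazv]
Rule 5 Final Devoicing: [tahuwazv] → [tahuwazf]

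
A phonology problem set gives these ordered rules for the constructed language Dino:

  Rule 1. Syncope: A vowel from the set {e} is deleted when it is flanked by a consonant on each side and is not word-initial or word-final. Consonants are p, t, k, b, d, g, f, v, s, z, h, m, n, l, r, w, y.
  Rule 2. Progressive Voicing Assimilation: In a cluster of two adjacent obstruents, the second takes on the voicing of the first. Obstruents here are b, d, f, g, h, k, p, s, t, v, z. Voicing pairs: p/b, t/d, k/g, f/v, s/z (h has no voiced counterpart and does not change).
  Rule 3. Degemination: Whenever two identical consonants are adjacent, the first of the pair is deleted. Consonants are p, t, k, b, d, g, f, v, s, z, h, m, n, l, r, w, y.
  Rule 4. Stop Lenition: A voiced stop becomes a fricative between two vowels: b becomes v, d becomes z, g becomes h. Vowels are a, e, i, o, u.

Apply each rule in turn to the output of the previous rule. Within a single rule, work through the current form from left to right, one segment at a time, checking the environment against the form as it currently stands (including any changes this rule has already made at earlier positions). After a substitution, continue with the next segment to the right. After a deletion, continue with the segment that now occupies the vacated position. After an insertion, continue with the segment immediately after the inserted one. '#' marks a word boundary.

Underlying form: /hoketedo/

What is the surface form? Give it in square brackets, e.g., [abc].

Rule 1 Syncope: [hoketedo] → [hoktdo]
Rule 2 Progressive Voicing Assimilation: [hoktdo] → [hoktto]
Rule 3 Degemination: [hoktto] → [hokto]
Rule 4 Stop Lenition: no change — [hokto]

[hokto]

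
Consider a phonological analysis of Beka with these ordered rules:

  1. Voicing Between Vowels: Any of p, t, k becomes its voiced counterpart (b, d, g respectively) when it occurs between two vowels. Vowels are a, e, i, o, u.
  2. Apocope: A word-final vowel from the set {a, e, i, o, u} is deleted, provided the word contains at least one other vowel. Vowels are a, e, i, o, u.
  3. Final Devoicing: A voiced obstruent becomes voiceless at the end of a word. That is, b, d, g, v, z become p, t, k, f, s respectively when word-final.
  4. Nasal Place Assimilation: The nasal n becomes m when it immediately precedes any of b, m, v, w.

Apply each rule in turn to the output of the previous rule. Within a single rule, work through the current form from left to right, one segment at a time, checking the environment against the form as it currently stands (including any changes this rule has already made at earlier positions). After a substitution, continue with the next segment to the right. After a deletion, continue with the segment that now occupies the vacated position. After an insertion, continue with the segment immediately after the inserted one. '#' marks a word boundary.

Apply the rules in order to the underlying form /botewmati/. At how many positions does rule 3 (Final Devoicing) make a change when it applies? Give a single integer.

1

1 Voicing Between Vowels: [botewmati] → [bodewmadi]
2 Apocope: [bodewmadi] → [bodewmad]
3 Final Devoicing: [bodewmad] → [bodewmat]
4 Nasal Place Assimilation: no change — [bodewmat]
Rule 3 changed 1 position(s).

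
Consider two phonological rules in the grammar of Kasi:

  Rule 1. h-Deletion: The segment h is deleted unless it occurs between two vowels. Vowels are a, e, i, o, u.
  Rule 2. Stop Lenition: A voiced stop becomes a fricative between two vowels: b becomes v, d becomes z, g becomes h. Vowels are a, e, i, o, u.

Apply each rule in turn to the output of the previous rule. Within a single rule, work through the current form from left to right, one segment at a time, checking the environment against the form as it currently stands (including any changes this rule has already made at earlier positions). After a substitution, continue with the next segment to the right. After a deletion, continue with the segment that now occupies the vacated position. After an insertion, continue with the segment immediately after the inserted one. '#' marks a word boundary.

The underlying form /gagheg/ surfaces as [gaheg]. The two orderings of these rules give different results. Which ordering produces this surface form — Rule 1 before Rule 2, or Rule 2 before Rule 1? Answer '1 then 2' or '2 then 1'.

Order 1 then 2:
  1 h-Deletion: [gagheg] → [gageg]
  2 Stop Lenition: [gageg] → [gaheg]
  result: [gaheg]
Order 2 then 1:
  2 Stop Lenition: no change — [gagheg]
  1 h-Deletion: [gagheg] → [gageg]
  result: [gageg]

1 then 2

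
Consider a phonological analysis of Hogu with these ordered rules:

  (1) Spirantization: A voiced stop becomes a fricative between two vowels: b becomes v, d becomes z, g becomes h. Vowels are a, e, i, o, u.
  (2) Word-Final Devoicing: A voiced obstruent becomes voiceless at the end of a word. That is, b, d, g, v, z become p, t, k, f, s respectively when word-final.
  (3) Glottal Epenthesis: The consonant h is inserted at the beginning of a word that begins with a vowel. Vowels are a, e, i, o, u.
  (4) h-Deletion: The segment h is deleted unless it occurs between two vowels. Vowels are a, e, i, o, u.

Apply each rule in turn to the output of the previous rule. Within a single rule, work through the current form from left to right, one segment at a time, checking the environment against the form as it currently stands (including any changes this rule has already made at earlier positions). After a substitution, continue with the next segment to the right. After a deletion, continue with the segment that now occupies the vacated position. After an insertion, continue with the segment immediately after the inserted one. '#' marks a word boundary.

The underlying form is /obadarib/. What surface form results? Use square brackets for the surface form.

[ovazarip]

(1) Spirantization: [obadarib] → [ovazarib]
(2) Word-Final Devoicing: [ovazarib] → [ovazarip]
(3) Glottal Epenthesis: [ovazarip] → [hovazarip]
(4) h-Deletion: [hovazarip] → [ovazarip]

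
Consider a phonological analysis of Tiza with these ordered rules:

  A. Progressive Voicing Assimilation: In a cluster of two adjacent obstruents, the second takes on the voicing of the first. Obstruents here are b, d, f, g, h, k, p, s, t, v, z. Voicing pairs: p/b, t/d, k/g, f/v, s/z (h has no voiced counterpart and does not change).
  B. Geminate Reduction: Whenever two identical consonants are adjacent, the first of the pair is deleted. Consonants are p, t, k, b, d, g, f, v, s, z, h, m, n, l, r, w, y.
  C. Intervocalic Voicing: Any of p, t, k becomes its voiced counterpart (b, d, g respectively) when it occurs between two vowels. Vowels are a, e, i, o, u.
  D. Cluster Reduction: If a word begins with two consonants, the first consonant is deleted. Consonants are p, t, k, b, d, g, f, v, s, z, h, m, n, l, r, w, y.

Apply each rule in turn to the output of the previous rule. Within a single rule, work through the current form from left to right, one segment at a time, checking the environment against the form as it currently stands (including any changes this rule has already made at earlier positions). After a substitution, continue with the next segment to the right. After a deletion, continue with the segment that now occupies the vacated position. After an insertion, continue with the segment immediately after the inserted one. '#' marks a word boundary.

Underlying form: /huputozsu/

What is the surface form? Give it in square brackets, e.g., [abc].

[hubudozu]

A Progressive Voicing Assimilation: [huputozsu] → [huputozzu]
B Geminate Reduction: [huputozzu] → [huputozu]
C Intervocalic Voicing: [huputozu] → [hubudozu]
D Cluster Reduction: no change — [hubudozu]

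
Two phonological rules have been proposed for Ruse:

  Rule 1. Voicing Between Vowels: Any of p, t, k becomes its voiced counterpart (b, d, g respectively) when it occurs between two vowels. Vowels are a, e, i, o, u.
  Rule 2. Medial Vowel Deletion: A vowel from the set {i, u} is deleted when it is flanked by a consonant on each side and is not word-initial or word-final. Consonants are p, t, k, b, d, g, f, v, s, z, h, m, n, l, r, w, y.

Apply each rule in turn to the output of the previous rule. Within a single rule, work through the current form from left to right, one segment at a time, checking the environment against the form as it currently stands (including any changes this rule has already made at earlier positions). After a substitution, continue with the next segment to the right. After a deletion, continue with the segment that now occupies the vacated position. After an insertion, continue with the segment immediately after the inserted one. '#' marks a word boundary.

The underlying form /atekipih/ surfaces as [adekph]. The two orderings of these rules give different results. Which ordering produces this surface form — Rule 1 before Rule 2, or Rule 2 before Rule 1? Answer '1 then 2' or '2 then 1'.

Order 1 then 2:
  1 Voicing Between Vowels: [atekipih] → [adegibih]
  2 Medial Vowel Deletion: [adegibih] → [adegbh]
  result: [adegbh]
Order 2 then 1:
  2 Medial Vowel Deletion: [atekipih] → [atekph]
  1 Voicing Between Vowels: [atekph] → [adekph]
  result: [adekph]

2 then 1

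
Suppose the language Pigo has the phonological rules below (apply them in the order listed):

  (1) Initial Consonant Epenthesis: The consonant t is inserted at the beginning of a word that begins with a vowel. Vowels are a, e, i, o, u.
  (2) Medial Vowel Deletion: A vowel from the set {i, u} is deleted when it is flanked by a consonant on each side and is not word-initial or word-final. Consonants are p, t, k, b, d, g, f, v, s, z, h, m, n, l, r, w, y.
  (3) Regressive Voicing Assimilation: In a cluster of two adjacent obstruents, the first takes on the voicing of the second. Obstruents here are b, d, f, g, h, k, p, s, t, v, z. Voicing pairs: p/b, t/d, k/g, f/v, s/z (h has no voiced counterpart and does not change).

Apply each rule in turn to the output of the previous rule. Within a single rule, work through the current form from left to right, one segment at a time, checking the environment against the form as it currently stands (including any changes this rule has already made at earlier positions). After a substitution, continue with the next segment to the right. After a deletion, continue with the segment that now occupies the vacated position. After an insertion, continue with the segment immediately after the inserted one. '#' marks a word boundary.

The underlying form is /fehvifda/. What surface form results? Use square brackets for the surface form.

[fehfvda]

(1) Initial Consonant Epenthesis: no change — [fehvifda]
(2) Medial Vowel Deletion: [fehvifda] → [fehvfda]
(3) Regressive Voicing Assimilation: [fehvfda] → [fehfvda]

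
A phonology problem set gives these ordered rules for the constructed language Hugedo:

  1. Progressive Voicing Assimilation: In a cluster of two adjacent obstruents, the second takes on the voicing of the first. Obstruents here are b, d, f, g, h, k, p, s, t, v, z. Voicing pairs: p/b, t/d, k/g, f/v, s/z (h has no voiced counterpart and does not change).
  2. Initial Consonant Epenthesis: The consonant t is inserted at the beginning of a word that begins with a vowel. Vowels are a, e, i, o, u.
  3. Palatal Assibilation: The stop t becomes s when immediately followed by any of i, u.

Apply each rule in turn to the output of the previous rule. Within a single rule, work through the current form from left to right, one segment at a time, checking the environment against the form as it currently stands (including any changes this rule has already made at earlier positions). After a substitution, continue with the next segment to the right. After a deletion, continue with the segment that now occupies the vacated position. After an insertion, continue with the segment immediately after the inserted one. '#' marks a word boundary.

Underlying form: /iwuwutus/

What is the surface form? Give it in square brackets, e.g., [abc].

[siwuwusus]

1 Progressive Voicing Assimilation: no change — [iwuwutus]
2 Initial Consonant Epenthesis: [iwuwutus] → [tiwuwutus]
3 Palatal Assibilation: [tiwuwutus] → [siwuwusus]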